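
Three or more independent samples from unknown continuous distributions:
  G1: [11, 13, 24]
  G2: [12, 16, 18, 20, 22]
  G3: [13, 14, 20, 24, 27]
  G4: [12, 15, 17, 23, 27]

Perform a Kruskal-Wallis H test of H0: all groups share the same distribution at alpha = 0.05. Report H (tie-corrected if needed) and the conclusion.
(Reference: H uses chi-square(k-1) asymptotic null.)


Step 1: Combine all N = 18 observations and assign midranks.
sorted (value, group, rank): (11,G1,1), (12,G2,2.5), (12,G4,2.5), (13,G1,4.5), (13,G3,4.5), (14,G3,6), (15,G4,7), (16,G2,8), (17,G4,9), (18,G2,10), (20,G2,11.5), (20,G3,11.5), (22,G2,13), (23,G4,14), (24,G1,15.5), (24,G3,15.5), (27,G3,17.5), (27,G4,17.5)
Step 2: Sum ranks within each group.
R_1 = 21 (n_1 = 3)
R_2 = 45 (n_2 = 5)
R_3 = 55 (n_3 = 5)
R_4 = 50 (n_4 = 5)
Step 3: H = 12/(N(N+1)) * sum(R_i^2/n_i) - 3(N+1)
     = 12/(18*19) * (21^2/3 + 45^2/5 + 55^2/5 + 50^2/5) - 3*19
     = 0.035088 * 1657 - 57
     = 1.140351.
Step 4: Ties present; correction factor C = 1 - 30/(18^3 - 18) = 0.994840. Corrected H = 1.140351 / 0.994840 = 1.146266.
Step 5: Under H0, H ~ chi^2(3); p-value = 0.765919.
Step 6: alpha = 0.05. fail to reject H0.

H = 1.1463, df = 3, p = 0.765919, fail to reject H0.


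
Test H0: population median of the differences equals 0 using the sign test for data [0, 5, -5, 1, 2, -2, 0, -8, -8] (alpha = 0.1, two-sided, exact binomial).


Step 1: Discard zero differences. Original n = 9; n_eff = number of nonzero differences = 7.
Nonzero differences (with sign): +5, -5, +1, +2, -2, -8, -8
Step 2: Count signs: positive = 3, negative = 4.
Step 3: Under H0: P(positive) = 0.5, so the number of positives S ~ Bin(7, 0.5).
Step 4: Two-sided exact p-value = sum of Bin(7,0.5) probabilities at or below the observed probability = 1.000000.
Step 5: alpha = 0.1. fail to reject H0.

n_eff = 7, pos = 3, neg = 4, p = 1.000000, fail to reject H0.


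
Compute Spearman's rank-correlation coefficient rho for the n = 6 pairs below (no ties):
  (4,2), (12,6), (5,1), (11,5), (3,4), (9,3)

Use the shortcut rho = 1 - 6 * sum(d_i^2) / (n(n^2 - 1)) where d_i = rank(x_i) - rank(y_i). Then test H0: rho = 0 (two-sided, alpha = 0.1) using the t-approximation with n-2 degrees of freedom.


Step 1: Rank x and y separately (midranks; no ties here).
rank(x): 4->2, 12->6, 5->3, 11->5, 3->1, 9->4
rank(y): 2->2, 6->6, 1->1, 5->5, 4->4, 3->3
Step 2: d_i = R_x(i) - R_y(i); compute d_i^2.
  (2-2)^2=0, (6-6)^2=0, (3-1)^2=4, (5-5)^2=0, (1-4)^2=9, (4-3)^2=1
sum(d^2) = 14.
Step 3: rho = 1 - 6*14 / (6*(6^2 - 1)) = 1 - 84/210 = 0.600000.
Step 4: Under H0, t = rho * sqrt((n-2)/(1-rho^2)) = 1.5000 ~ t(4).
Step 5: Two-sided p-value from the t-distribution with 4 df = 0.208000.
Step 6: alpha = 0.1. fail to reject H0.

rho = 0.6000, p = 0.208000, fail to reject H0 at alpha = 0.1.


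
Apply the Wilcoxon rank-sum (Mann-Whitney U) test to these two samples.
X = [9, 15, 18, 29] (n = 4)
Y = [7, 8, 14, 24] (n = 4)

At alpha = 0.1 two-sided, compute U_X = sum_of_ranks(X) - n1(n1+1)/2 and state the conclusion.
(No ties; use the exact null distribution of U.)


Step 1: Combine and sort all 8 observations; assign midranks.
sorted (value, group): (7,Y), (8,Y), (9,X), (14,Y), (15,X), (18,X), (24,Y), (29,X)
ranks: 7->1, 8->2, 9->3, 14->4, 15->5, 18->6, 24->7, 29->8
Step 2: Rank sum for X: R1 = 3 + 5 + 6 + 8 = 22.
Step 3: U_X = R1 - n1(n1+1)/2 = 22 - 4*5/2 = 22 - 10 = 12.
       U_Y = n1*n2 - U_X = 16 - 12 = 4.
Step 4: No ties, so the exact null distribution of U (based on enumerating the C(8,4) = 70 equally likely rank assignments) gives the two-sided p-value.
Step 5: p-value = 0.342857; compare to alpha = 0.1. fail to reject H0.

U_X = 12, p = 0.342857, fail to reject H0 at alpha = 0.1.


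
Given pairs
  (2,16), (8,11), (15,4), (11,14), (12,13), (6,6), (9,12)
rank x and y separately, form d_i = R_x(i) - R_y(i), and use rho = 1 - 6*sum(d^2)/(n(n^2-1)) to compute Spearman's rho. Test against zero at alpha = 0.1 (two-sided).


Step 1: Rank x and y separately (midranks; no ties here).
rank(x): 2->1, 8->3, 15->7, 11->5, 12->6, 6->2, 9->4
rank(y): 16->7, 11->3, 4->1, 14->6, 13->5, 6->2, 12->4
Step 2: d_i = R_x(i) - R_y(i); compute d_i^2.
  (1-7)^2=36, (3-3)^2=0, (7-1)^2=36, (5-6)^2=1, (6-5)^2=1, (2-2)^2=0, (4-4)^2=0
sum(d^2) = 74.
Step 3: rho = 1 - 6*74 / (7*(7^2 - 1)) = 1 - 444/336 = -0.321429.
Step 4: Under H0, t = rho * sqrt((n-2)/(1-rho^2)) = -0.7590 ~ t(5).
Step 5: Two-sided p-value from the t-distribution with 5 df = 0.482072.
Step 6: alpha = 0.1. fail to reject H0.

rho = -0.3214, p = 0.482072, fail to reject H0 at alpha = 0.1.


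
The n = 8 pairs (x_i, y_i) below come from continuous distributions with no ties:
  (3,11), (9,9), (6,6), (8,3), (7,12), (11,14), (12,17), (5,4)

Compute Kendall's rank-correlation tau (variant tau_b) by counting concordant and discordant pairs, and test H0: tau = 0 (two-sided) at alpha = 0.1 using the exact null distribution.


Step 1: Enumerate the 28 unordered pairs (i,j) with i<j and classify each by sign(x_j-x_i) * sign(y_j-y_i).
  (1,2):dx=+6,dy=-2->D; (1,3):dx=+3,dy=-5->D; (1,4):dx=+5,dy=-8->D; (1,5):dx=+4,dy=+1->C
  (1,6):dx=+8,dy=+3->C; (1,7):dx=+9,dy=+6->C; (1,8):dx=+2,dy=-7->D; (2,3):dx=-3,dy=-3->C
  (2,4):dx=-1,dy=-6->C; (2,5):dx=-2,dy=+3->D; (2,6):dx=+2,dy=+5->C; (2,7):dx=+3,dy=+8->C
  (2,8):dx=-4,dy=-5->C; (3,4):dx=+2,dy=-3->D; (3,5):dx=+1,dy=+6->C; (3,6):dx=+5,dy=+8->C
  (3,7):dx=+6,dy=+11->C; (3,8):dx=-1,dy=-2->C; (4,5):dx=-1,dy=+9->D; (4,6):dx=+3,dy=+11->C
  (4,7):dx=+4,dy=+14->C; (4,8):dx=-3,dy=+1->D; (5,6):dx=+4,dy=+2->C; (5,7):dx=+5,dy=+5->C
  (5,8):dx=-2,dy=-8->C; (6,7):dx=+1,dy=+3->C; (6,8):dx=-6,dy=-10->C; (7,8):dx=-7,dy=-13->C
Step 2: C = 20, D = 8, total pairs = 28.
Step 3: tau = (C - D)/(n(n-1)/2) = (20 - 8)/28 = 0.428571.
Step 4: Exact two-sided p-value (enumerate n! = 40320 permutations of y under H0): p = 0.178869.
Step 5: alpha = 0.1. fail to reject H0.

tau_b = 0.4286 (C=20, D=8), p = 0.178869, fail to reject H0.


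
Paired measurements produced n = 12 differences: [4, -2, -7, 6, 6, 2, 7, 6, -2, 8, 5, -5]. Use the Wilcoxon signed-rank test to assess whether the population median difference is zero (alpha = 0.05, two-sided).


Step 1: Drop any zero differences (none here) and take |d_i|.
|d| = [4, 2, 7, 6, 6, 2, 7, 6, 2, 8, 5, 5]
Step 2: Midrank |d_i| (ties get averaged ranks).
ranks: |4|->4, |2|->2, |7|->10.5, |6|->8, |6|->8, |2|->2, |7|->10.5, |6|->8, |2|->2, |8|->12, |5|->5.5, |5|->5.5
Step 3: Attach original signs; sum ranks with positive sign and with negative sign.
W+ = 4 + 8 + 8 + 2 + 10.5 + 8 + 12 + 5.5 = 58
W- = 2 + 10.5 + 2 + 5.5 = 20
(Check: W+ + W- = 78 should equal n(n+1)/2 = 78.)
Step 4: Test statistic W = min(W+, W-) = 20.
Step 5: Ties in |d|, so use the tie-corrected normal approximation.
        E[W] = n(n+1)/4 = 12*13/4 = 39.
        Tie groups: |d|=2 (t=3), |d|=5 (t=2), |d|=6 (t=3), |d|=7 (t=2); sum(t^3 - t) = 60.
        Var[W] = n(n+1)(2n+1)/24 - sum(t^3-t)/48 = 3900/24 - 60/48 = 161.25.
        z = (W - E[W]) / sqrt(Var[W]) = (20 - 39) / 12.6984 = -1.4962.
        Two-sided p = 2*Phi(z) = 0.134589.
Step 6: alpha = 0.05. fail to reject H0.

W+ = 58, W- = 20, W = min = 20, p = 0.134589, fail to reject H0.


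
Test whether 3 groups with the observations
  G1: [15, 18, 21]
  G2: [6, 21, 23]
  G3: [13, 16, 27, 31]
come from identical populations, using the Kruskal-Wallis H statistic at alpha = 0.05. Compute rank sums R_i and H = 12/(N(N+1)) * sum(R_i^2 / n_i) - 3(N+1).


Step 1: Combine all N = 10 observations and assign midranks.
sorted (value, group, rank): (6,G2,1), (13,G3,2), (15,G1,3), (16,G3,4), (18,G1,5), (21,G1,6.5), (21,G2,6.5), (23,G2,8), (27,G3,9), (31,G3,10)
Step 2: Sum ranks within each group.
R_1 = 14.5 (n_1 = 3)
R_2 = 15.5 (n_2 = 3)
R_3 = 25 (n_3 = 4)
Step 3: H = 12/(N(N+1)) * sum(R_i^2/n_i) - 3(N+1)
     = 12/(10*11) * (14.5^2/3 + 15.5^2/3 + 25^2/4) - 3*11
     = 0.109091 * 306.417 - 33
     = 0.427273.
Step 4: Ties present; correction factor C = 1 - 6/(10^3 - 10) = 0.993939. Corrected H = 0.427273 / 0.993939 = 0.429878.
Step 5: Under H0, H ~ chi^2(2); p-value = 0.806591.
Step 6: alpha = 0.05. fail to reject H0.

H = 0.4299, df = 2, p = 0.806591, fail to reject H0.


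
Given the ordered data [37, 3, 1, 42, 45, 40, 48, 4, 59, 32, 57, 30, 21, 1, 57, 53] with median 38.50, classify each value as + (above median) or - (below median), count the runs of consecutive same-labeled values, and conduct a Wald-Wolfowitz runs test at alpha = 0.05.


Step 1: Compute median = 38.50; label A = above, B = below.
Labels in order: BBBAAAABABABBBAA  (n_A = 8, n_B = 8)
Step 2: Count runs R = 8.
Step 3: Under H0 (random ordering), E[R] = 2*n_A*n_B/(n_A+n_B) + 1 = 2*8*8/16 + 1 = 9.0000.
        Var[R] = 2*n_A*n_B*(2*n_A*n_B - n_A - n_B) / ((n_A+n_B)^2 * (n_A+n_B-1)) = 14336/3840 = 3.7333.
        SD[R] = 1.9322.
Step 4: Continuity-corrected z = (R + 0.5 - E[R]) / SD[R] = (8 + 0.5 - 9.0000) / 1.9322 = -0.2588.
Step 5: Two-sided p-value via normal approximation = 2*(1 - Phi(|z|)) = 0.795809.
Step 6: alpha = 0.05. fail to reject H0.

R = 8, z = -0.2588, p = 0.795809, fail to reject H0.


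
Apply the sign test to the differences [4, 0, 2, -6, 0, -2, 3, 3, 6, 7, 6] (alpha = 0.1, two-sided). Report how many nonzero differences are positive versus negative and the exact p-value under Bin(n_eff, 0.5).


Step 1: Discard zero differences. Original n = 11; n_eff = number of nonzero differences = 9.
Nonzero differences (with sign): +4, +2, -6, -2, +3, +3, +6, +7, +6
Step 2: Count signs: positive = 7, negative = 2.
Step 3: Under H0: P(positive) = 0.5, so the number of positives S ~ Bin(9, 0.5).
Step 4: Two-sided exact p-value = sum of Bin(9,0.5) probabilities at or below the observed probability = 0.179688.
Step 5: alpha = 0.1. fail to reject H0.

n_eff = 9, pos = 7, neg = 2, p = 0.179688, fail to reject H0.


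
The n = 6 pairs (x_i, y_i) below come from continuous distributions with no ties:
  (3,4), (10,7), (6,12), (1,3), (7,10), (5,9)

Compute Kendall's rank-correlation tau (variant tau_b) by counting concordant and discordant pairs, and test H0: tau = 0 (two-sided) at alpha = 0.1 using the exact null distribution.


Step 1: Enumerate the 15 unordered pairs (i,j) with i<j and classify each by sign(x_j-x_i) * sign(y_j-y_i).
  (1,2):dx=+7,dy=+3->C; (1,3):dx=+3,dy=+8->C; (1,4):dx=-2,dy=-1->C; (1,5):dx=+4,dy=+6->C
  (1,6):dx=+2,dy=+5->C; (2,3):dx=-4,dy=+5->D; (2,4):dx=-9,dy=-4->C; (2,5):dx=-3,dy=+3->D
  (2,6):dx=-5,dy=+2->D; (3,4):dx=-5,dy=-9->C; (3,5):dx=+1,dy=-2->D; (3,6):dx=-1,dy=-3->C
  (4,5):dx=+6,dy=+7->C; (4,6):dx=+4,dy=+6->C; (5,6):dx=-2,dy=-1->C
Step 2: C = 11, D = 4, total pairs = 15.
Step 3: tau = (C - D)/(n(n-1)/2) = (11 - 4)/15 = 0.466667.
Step 4: Exact two-sided p-value (enumerate n! = 720 permutations of y under H0): p = 0.272222.
Step 5: alpha = 0.1. fail to reject H0.

tau_b = 0.4667 (C=11, D=4), p = 0.272222, fail to reject H0.


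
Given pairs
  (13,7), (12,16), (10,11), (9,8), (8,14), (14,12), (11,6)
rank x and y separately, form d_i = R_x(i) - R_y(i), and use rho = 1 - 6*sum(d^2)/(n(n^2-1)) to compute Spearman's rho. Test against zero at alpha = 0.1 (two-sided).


Step 1: Rank x and y separately (midranks; no ties here).
rank(x): 13->6, 12->5, 10->3, 9->2, 8->1, 14->7, 11->4
rank(y): 7->2, 16->7, 11->4, 8->3, 14->6, 12->5, 6->1
Step 2: d_i = R_x(i) - R_y(i); compute d_i^2.
  (6-2)^2=16, (5-7)^2=4, (3-4)^2=1, (2-3)^2=1, (1-6)^2=25, (7-5)^2=4, (4-1)^2=9
sum(d^2) = 60.
Step 3: rho = 1 - 6*60 / (7*(7^2 - 1)) = 1 - 360/336 = -0.071429.
Step 4: Under H0, t = rho * sqrt((n-2)/(1-rho^2)) = -0.1601 ~ t(5).
Step 5: Two-sided p-value from the t-distribution with 5 df = 0.879048.
Step 6: alpha = 0.1. fail to reject H0.

rho = -0.0714, p = 0.879048, fail to reject H0 at alpha = 0.1.


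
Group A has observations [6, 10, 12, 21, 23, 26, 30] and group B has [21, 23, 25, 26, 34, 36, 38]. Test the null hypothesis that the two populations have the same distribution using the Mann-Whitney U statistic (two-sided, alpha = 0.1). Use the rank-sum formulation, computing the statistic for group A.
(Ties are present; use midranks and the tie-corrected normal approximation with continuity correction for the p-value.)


Step 1: Combine and sort all 14 observations; assign midranks.
sorted (value, group): (6,X), (10,X), (12,X), (21,X), (21,Y), (23,X), (23,Y), (25,Y), (26,X), (26,Y), (30,X), (34,Y), (36,Y), (38,Y)
ranks: 6->1, 10->2, 12->3, 21->4.5, 21->4.5, 23->6.5, 23->6.5, 25->8, 26->9.5, 26->9.5, 30->11, 34->12, 36->13, 38->14
Step 2: Rank sum for X: R1 = 1 + 2 + 3 + 4.5 + 6.5 + 9.5 + 11 = 37.5.
Step 3: U_X = R1 - n1(n1+1)/2 = 37.5 - 7*8/2 = 37.5 - 28 = 9.5.
       U_Y = n1*n2 - U_X = 49 - 9.5 = 39.5.
Step 4: Ties are present, so use the tie-corrected normal approximation (with continuity correction) for the p-value.
Step 5: p-value = 0.063044; compare to alpha = 0.1. reject H0.

U_X = 9.5, p = 0.063044, reject H0 at alpha = 0.1.


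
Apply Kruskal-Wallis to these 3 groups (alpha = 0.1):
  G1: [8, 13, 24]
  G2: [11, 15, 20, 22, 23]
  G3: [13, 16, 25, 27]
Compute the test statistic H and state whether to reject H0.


Step 1: Combine all N = 12 observations and assign midranks.
sorted (value, group, rank): (8,G1,1), (11,G2,2), (13,G1,3.5), (13,G3,3.5), (15,G2,5), (16,G3,6), (20,G2,7), (22,G2,8), (23,G2,9), (24,G1,10), (25,G3,11), (27,G3,12)
Step 2: Sum ranks within each group.
R_1 = 14.5 (n_1 = 3)
R_2 = 31 (n_2 = 5)
R_3 = 32.5 (n_3 = 4)
Step 3: H = 12/(N(N+1)) * sum(R_i^2/n_i) - 3(N+1)
     = 12/(12*13) * (14.5^2/3 + 31^2/5 + 32.5^2/4) - 3*13
     = 0.076923 * 526.346 - 39
     = 1.488141.
Step 4: Ties present; correction factor C = 1 - 6/(12^3 - 12) = 0.996503. Corrected H = 1.488141 / 0.996503 = 1.493363.
Step 5: Under H0, H ~ chi^2(2); p-value = 0.473937.
Step 6: alpha = 0.1. fail to reject H0.

H = 1.4934, df = 2, p = 0.473937, fail to reject H0.


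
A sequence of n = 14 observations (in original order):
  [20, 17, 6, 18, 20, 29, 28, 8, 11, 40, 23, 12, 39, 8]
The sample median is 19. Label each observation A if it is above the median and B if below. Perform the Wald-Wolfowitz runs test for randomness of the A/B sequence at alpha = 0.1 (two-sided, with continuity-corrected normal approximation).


Step 1: Compute median = 19; label A = above, B = below.
Labels in order: ABBBAAABBAABAB  (n_A = 7, n_B = 7)
Step 2: Count runs R = 8.
Step 3: Under H0 (random ordering), E[R] = 2*n_A*n_B/(n_A+n_B) + 1 = 2*7*7/14 + 1 = 8.0000.
        Var[R] = 2*n_A*n_B*(2*n_A*n_B - n_A - n_B) / ((n_A+n_B)^2 * (n_A+n_B-1)) = 8232/2548 = 3.2308.
        SD[R] = 1.7974.
Step 4: R = E[R], so z = 0 with no continuity correction.
Step 5: Two-sided p-value via normal approximation = 2*(1 - Phi(|z|)) = 1.000000.
Step 6: alpha = 0.1. fail to reject H0.

R = 8, z = 0.0000, p = 1.000000, fail to reject H0.


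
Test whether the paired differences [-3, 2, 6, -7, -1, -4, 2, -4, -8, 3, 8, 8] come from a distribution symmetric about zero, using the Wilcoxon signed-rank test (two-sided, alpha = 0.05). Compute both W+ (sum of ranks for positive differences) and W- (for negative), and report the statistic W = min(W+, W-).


Step 1: Drop any zero differences (none here) and take |d_i|.
|d| = [3, 2, 6, 7, 1, 4, 2, 4, 8, 3, 8, 8]
Step 2: Midrank |d_i| (ties get averaged ranks).
ranks: |3|->4.5, |2|->2.5, |6|->8, |7|->9, |1|->1, |4|->6.5, |2|->2.5, |4|->6.5, |8|->11, |3|->4.5, |8|->11, |8|->11
Step 3: Attach original signs; sum ranks with positive sign and with negative sign.
W+ = 2.5 + 8 + 2.5 + 4.5 + 11 + 11 = 39.5
W- = 4.5 + 9 + 1 + 6.5 + 6.5 + 11 = 38.5
(Check: W+ + W- = 78 should equal n(n+1)/2 = 78.)
Step 4: Test statistic W = min(W+, W-) = 38.5.
Step 5: Ties in |d|, so use the tie-corrected normal approximation.
        E[W] = n(n+1)/4 = 12*13/4 = 39.
        Tie groups: |d|=2 (t=2), |d|=3 (t=2), |d|=4 (t=2), |d|=8 (t=3); sum(t^3 - t) = 42.
        Var[W] = n(n+1)(2n+1)/24 - sum(t^3-t)/48 = 3900/24 - 42/48 = 161.625.
        z = (W - E[W]) / sqrt(Var[W]) = (38.5 - 39) / 12.7132 = -0.0393.
        Two-sided p = 2*Phi(z) = 0.968628.
Step 6: alpha = 0.05. fail to reject H0.

W+ = 39.5, W- = 38.5, W = min = 38.5, p = 0.968628, fail to reject H0.


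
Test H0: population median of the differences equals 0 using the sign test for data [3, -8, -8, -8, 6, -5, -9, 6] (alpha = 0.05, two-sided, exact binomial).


Step 1: Discard zero differences. Original n = 8; n_eff = number of nonzero differences = 8.
Nonzero differences (with sign): +3, -8, -8, -8, +6, -5, -9, +6
Step 2: Count signs: positive = 3, negative = 5.
Step 3: Under H0: P(positive) = 0.5, so the number of positives S ~ Bin(8, 0.5).
Step 4: Two-sided exact p-value = sum of Bin(8,0.5) probabilities at or below the observed probability = 0.726562.
Step 5: alpha = 0.05. fail to reject H0.

n_eff = 8, pos = 3, neg = 5, p = 0.726562, fail to reject H0.


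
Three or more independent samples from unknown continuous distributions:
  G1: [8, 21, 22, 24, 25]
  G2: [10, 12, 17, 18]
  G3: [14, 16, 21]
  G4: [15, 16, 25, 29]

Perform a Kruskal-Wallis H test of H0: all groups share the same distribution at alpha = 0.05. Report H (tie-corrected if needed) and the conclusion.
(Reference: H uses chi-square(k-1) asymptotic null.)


Step 1: Combine all N = 16 observations and assign midranks.
sorted (value, group, rank): (8,G1,1), (10,G2,2), (12,G2,3), (14,G3,4), (15,G4,5), (16,G3,6.5), (16,G4,6.5), (17,G2,8), (18,G2,9), (21,G1,10.5), (21,G3,10.5), (22,G1,12), (24,G1,13), (25,G1,14.5), (25,G4,14.5), (29,G4,16)
Step 2: Sum ranks within each group.
R_1 = 51 (n_1 = 5)
R_2 = 22 (n_2 = 4)
R_3 = 21 (n_3 = 3)
R_4 = 42 (n_4 = 4)
Step 3: H = 12/(N(N+1)) * sum(R_i^2/n_i) - 3(N+1)
     = 12/(16*17) * (51^2/5 + 22^2/4 + 21^2/3 + 42^2/4) - 3*17
     = 0.044118 * 1229.2 - 51
     = 3.229412.
Step 4: Ties present; correction factor C = 1 - 18/(16^3 - 16) = 0.995588. Corrected H = 3.229412 / 0.995588 = 3.243722.
Step 5: Under H0, H ~ chi^2(3); p-value = 0.355553.
Step 6: alpha = 0.05. fail to reject H0.

H = 3.2437, df = 3, p = 0.355553, fail to reject H0.


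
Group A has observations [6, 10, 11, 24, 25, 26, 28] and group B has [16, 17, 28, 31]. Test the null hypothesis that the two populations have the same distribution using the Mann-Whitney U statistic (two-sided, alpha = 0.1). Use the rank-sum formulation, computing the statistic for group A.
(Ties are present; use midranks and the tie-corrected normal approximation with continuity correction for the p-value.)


Step 1: Combine and sort all 11 observations; assign midranks.
sorted (value, group): (6,X), (10,X), (11,X), (16,Y), (17,Y), (24,X), (25,X), (26,X), (28,X), (28,Y), (31,Y)
ranks: 6->1, 10->2, 11->3, 16->4, 17->5, 24->6, 25->7, 26->8, 28->9.5, 28->9.5, 31->11
Step 2: Rank sum for X: R1 = 1 + 2 + 3 + 6 + 7 + 8 + 9.5 = 36.5.
Step 3: U_X = R1 - n1(n1+1)/2 = 36.5 - 7*8/2 = 36.5 - 28 = 8.5.
       U_Y = n1*n2 - U_X = 28 - 8.5 = 19.5.
Step 4: Ties are present, so use the tie-corrected normal approximation (with continuity correction) for the p-value.
Step 5: p-value = 0.343605; compare to alpha = 0.1. fail to reject H0.

U_X = 8.5, p = 0.343605, fail to reject H0 at alpha = 0.1.


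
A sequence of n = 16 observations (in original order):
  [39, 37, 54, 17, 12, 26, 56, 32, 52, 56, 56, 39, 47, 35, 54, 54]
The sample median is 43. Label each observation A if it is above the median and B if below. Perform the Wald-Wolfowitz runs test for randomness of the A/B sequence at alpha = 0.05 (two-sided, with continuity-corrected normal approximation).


Step 1: Compute median = 43; label A = above, B = below.
Labels in order: BBABBBABAAABABAA  (n_A = 8, n_B = 8)
Step 2: Count runs R = 10.
Step 3: Under H0 (random ordering), E[R] = 2*n_A*n_B/(n_A+n_B) + 1 = 2*8*8/16 + 1 = 9.0000.
        Var[R] = 2*n_A*n_B*(2*n_A*n_B - n_A - n_B) / ((n_A+n_B)^2 * (n_A+n_B-1)) = 14336/3840 = 3.7333.
        SD[R] = 1.9322.
Step 4: Continuity-corrected z = (R - 0.5 - E[R]) / SD[R] = (10 - 0.5 - 9.0000) / 1.9322 = 0.2588.
Step 5: Two-sided p-value via normal approximation = 2*(1 - Phi(|z|)) = 0.795809.
Step 6: alpha = 0.05. fail to reject H0.

R = 10, z = 0.2588, p = 0.795809, fail to reject H0.


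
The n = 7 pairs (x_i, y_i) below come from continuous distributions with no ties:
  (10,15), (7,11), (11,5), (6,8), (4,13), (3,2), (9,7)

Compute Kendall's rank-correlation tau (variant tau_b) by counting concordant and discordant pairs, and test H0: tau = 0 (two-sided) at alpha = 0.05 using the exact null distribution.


Step 1: Enumerate the 21 unordered pairs (i,j) with i<j and classify each by sign(x_j-x_i) * sign(y_j-y_i).
  (1,2):dx=-3,dy=-4->C; (1,3):dx=+1,dy=-10->D; (1,4):dx=-4,dy=-7->C; (1,5):dx=-6,dy=-2->C
  (1,6):dx=-7,dy=-13->C; (1,7):dx=-1,dy=-8->C; (2,3):dx=+4,dy=-6->D; (2,4):dx=-1,dy=-3->C
  (2,5):dx=-3,dy=+2->D; (2,6):dx=-4,dy=-9->C; (2,7):dx=+2,dy=-4->D; (3,4):dx=-5,dy=+3->D
  (3,5):dx=-7,dy=+8->D; (3,6):dx=-8,dy=-3->C; (3,7):dx=-2,dy=+2->D; (4,5):dx=-2,dy=+5->D
  (4,6):dx=-3,dy=-6->C; (4,7):dx=+3,dy=-1->D; (5,6):dx=-1,dy=-11->C; (5,7):dx=+5,dy=-6->D
  (6,7):dx=+6,dy=+5->C
Step 2: C = 11, D = 10, total pairs = 21.
Step 3: tau = (C - D)/(n(n-1)/2) = (11 - 10)/21 = 0.047619.
Step 4: Exact two-sided p-value (enumerate n! = 5040 permutations of y under H0): p = 1.000000.
Step 5: alpha = 0.05. fail to reject H0.

tau_b = 0.0476 (C=11, D=10), p = 1.000000, fail to reject H0.


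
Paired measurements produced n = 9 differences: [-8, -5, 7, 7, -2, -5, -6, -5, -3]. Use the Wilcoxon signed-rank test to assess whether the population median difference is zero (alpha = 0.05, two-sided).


Step 1: Drop any zero differences (none here) and take |d_i|.
|d| = [8, 5, 7, 7, 2, 5, 6, 5, 3]
Step 2: Midrank |d_i| (ties get averaged ranks).
ranks: |8|->9, |5|->4, |7|->7.5, |7|->7.5, |2|->1, |5|->4, |6|->6, |5|->4, |3|->2
Step 3: Attach original signs; sum ranks with positive sign and with negative sign.
W+ = 7.5 + 7.5 = 15
W- = 9 + 4 + 1 + 4 + 6 + 4 + 2 = 30
(Check: W+ + W- = 45 should equal n(n+1)/2 = 45.)
Step 4: Test statistic W = min(W+, W-) = 15.
Step 5: Ties in |d|, so use the tie-corrected normal approximation.
        E[W] = n(n+1)/4 = 9*10/4 = 22.5.
        Tie groups: |d|=5 (t=3), |d|=7 (t=2); sum(t^3 - t) = 30.
        Var[W] = n(n+1)(2n+1)/24 - sum(t^3-t)/48 = 1710/24 - 30/48 = 70.625.
        z = (W - E[W]) / sqrt(Var[W]) = (15 - 22.5) / 8.4039 = -0.8924.
        Two-sided p = 2*Phi(z) = 0.372154.
Step 6: alpha = 0.05. fail to reject H0.

W+ = 15, W- = 30, W = min = 15, p = 0.372154, fail to reject H0.


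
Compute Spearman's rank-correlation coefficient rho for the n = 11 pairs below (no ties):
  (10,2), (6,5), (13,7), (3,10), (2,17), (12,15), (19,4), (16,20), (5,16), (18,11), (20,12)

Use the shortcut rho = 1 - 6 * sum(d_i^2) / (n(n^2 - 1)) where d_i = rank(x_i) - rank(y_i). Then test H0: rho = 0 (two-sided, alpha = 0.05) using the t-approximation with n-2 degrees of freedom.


Step 1: Rank x and y separately (midranks; no ties here).
rank(x): 10->5, 6->4, 13->7, 3->2, 2->1, 12->6, 19->10, 16->8, 5->3, 18->9, 20->11
rank(y): 2->1, 5->3, 7->4, 10->5, 17->10, 15->8, 4->2, 20->11, 16->9, 11->6, 12->7
Step 2: d_i = R_x(i) - R_y(i); compute d_i^2.
  (5-1)^2=16, (4-3)^2=1, (7-4)^2=9, (2-5)^2=9, (1-10)^2=81, (6-8)^2=4, (10-2)^2=64, (8-11)^2=9, (3-9)^2=36, (9-6)^2=9, (11-7)^2=16
sum(d^2) = 254.
Step 3: rho = 1 - 6*254 / (11*(11^2 - 1)) = 1 - 1524/1320 = -0.154545.
Step 4: Under H0, t = rho * sqrt((n-2)/(1-rho^2)) = -0.4693 ~ t(9).
Step 5: Two-sided p-value from the t-distribution with 9 df = 0.650034.
Step 6: alpha = 0.05. fail to reject H0.

rho = -0.1545, p = 0.650034, fail to reject H0 at alpha = 0.05.


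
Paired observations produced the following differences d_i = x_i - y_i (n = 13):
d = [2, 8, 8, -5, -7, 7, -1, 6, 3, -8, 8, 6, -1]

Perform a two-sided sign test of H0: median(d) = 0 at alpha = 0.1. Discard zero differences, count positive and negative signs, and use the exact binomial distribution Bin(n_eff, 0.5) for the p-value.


Step 1: Discard zero differences. Original n = 13; n_eff = number of nonzero differences = 13.
Nonzero differences (with sign): +2, +8, +8, -5, -7, +7, -1, +6, +3, -8, +8, +6, -1
Step 2: Count signs: positive = 8, negative = 5.
Step 3: Under H0: P(positive) = 0.5, so the number of positives S ~ Bin(13, 0.5).
Step 4: Two-sided exact p-value = sum of Bin(13,0.5) probabilities at or below the observed probability = 0.581055.
Step 5: alpha = 0.1. fail to reject H0.

n_eff = 13, pos = 8, neg = 5, p = 0.581055, fail to reject H0.


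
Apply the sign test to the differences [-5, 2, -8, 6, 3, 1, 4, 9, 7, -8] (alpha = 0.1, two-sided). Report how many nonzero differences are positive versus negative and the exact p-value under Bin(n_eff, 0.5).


Step 1: Discard zero differences. Original n = 10; n_eff = number of nonzero differences = 10.
Nonzero differences (with sign): -5, +2, -8, +6, +3, +1, +4, +9, +7, -8
Step 2: Count signs: positive = 7, negative = 3.
Step 3: Under H0: P(positive) = 0.5, so the number of positives S ~ Bin(10, 0.5).
Step 4: Two-sided exact p-value = sum of Bin(10,0.5) probabilities at or below the observed probability = 0.343750.
Step 5: alpha = 0.1. fail to reject H0.

n_eff = 10, pos = 7, neg = 3, p = 0.343750, fail to reject H0.


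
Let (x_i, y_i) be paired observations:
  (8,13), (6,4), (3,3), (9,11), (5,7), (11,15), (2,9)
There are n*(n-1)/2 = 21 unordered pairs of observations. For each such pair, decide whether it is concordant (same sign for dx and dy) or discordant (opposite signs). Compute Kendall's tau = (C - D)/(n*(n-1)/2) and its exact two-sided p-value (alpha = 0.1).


Step 1: Enumerate the 21 unordered pairs (i,j) with i<j and classify each by sign(x_j-x_i) * sign(y_j-y_i).
  (1,2):dx=-2,dy=-9->C; (1,3):dx=-5,dy=-10->C; (1,4):dx=+1,dy=-2->D; (1,5):dx=-3,dy=-6->C
  (1,6):dx=+3,dy=+2->C; (1,7):dx=-6,dy=-4->C; (2,3):dx=-3,dy=-1->C; (2,4):dx=+3,dy=+7->C
  (2,5):dx=-1,dy=+3->D; (2,6):dx=+5,dy=+11->C; (2,7):dx=-4,dy=+5->D; (3,4):dx=+6,dy=+8->C
  (3,5):dx=+2,dy=+4->C; (3,6):dx=+8,dy=+12->C; (3,7):dx=-1,dy=+6->D; (4,5):dx=-4,dy=-4->C
  (4,6):dx=+2,dy=+4->C; (4,7):dx=-7,dy=-2->C; (5,6):dx=+6,dy=+8->C; (5,7):dx=-3,dy=+2->D
  (6,7):dx=-9,dy=-6->C
Step 2: C = 16, D = 5, total pairs = 21.
Step 3: tau = (C - D)/(n(n-1)/2) = (16 - 5)/21 = 0.523810.
Step 4: Exact two-sided p-value (enumerate n! = 5040 permutations of y under H0): p = 0.136111.
Step 5: alpha = 0.1. fail to reject H0.

tau_b = 0.5238 (C=16, D=5), p = 0.136111, fail to reject H0.


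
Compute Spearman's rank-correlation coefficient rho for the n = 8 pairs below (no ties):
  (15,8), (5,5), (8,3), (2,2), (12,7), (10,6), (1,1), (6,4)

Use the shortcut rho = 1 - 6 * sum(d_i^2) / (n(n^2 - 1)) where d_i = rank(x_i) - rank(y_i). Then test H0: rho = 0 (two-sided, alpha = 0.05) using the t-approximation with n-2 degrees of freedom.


Step 1: Rank x and y separately (midranks; no ties here).
rank(x): 15->8, 5->3, 8->5, 2->2, 12->7, 10->6, 1->1, 6->4
rank(y): 8->8, 5->5, 3->3, 2->2, 7->7, 6->6, 1->1, 4->4
Step 2: d_i = R_x(i) - R_y(i); compute d_i^2.
  (8-8)^2=0, (3-5)^2=4, (5-3)^2=4, (2-2)^2=0, (7-7)^2=0, (6-6)^2=0, (1-1)^2=0, (4-4)^2=0
sum(d^2) = 8.
Step 3: rho = 1 - 6*8 / (8*(8^2 - 1)) = 1 - 48/504 = 0.904762.
Step 4: Under H0, t = rho * sqrt((n-2)/(1-rho^2)) = 5.2034 ~ t(6).
Step 5: Two-sided p-value from the t-distribution with 6 df = 0.002008.
Step 6: alpha = 0.05. reject H0.

rho = 0.9048, p = 0.002008, reject H0 at alpha = 0.05.


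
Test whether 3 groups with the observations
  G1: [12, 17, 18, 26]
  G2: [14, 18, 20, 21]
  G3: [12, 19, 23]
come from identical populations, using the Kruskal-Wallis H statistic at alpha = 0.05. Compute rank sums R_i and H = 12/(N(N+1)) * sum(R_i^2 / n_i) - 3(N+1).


Step 1: Combine all N = 11 observations and assign midranks.
sorted (value, group, rank): (12,G1,1.5), (12,G3,1.5), (14,G2,3), (17,G1,4), (18,G1,5.5), (18,G2,5.5), (19,G3,7), (20,G2,8), (21,G2,9), (23,G3,10), (26,G1,11)
Step 2: Sum ranks within each group.
R_1 = 22 (n_1 = 4)
R_2 = 25.5 (n_2 = 4)
R_3 = 18.5 (n_3 = 3)
Step 3: H = 12/(N(N+1)) * sum(R_i^2/n_i) - 3(N+1)
     = 12/(11*12) * (22^2/4 + 25.5^2/4 + 18.5^2/3) - 3*12
     = 0.090909 * 397.646 - 36
     = 0.149621.
Step 4: Ties present; correction factor C = 1 - 12/(11^3 - 11) = 0.990909. Corrected H = 0.149621 / 0.990909 = 0.150994.
Step 5: Under H0, H ~ chi^2(2); p-value = 0.927283.
Step 6: alpha = 0.05. fail to reject H0.

H = 0.1510, df = 2, p = 0.927283, fail to reject H0.


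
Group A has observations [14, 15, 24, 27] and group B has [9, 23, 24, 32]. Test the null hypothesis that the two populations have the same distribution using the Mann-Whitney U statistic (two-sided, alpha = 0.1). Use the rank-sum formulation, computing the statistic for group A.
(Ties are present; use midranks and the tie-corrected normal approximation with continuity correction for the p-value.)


Step 1: Combine and sort all 8 observations; assign midranks.
sorted (value, group): (9,Y), (14,X), (15,X), (23,Y), (24,X), (24,Y), (27,X), (32,Y)
ranks: 9->1, 14->2, 15->3, 23->4, 24->5.5, 24->5.5, 27->7, 32->8
Step 2: Rank sum for X: R1 = 2 + 3 + 5.5 + 7 = 17.5.
Step 3: U_X = R1 - n1(n1+1)/2 = 17.5 - 4*5/2 = 17.5 - 10 = 7.5.
       U_Y = n1*n2 - U_X = 16 - 7.5 = 8.5.
Step 4: Ties are present, so use the tie-corrected normal approximation (with continuity correction) for the p-value.
Step 5: p-value = 1.000000; compare to alpha = 0.1. fail to reject H0.

U_X = 7.5, p = 1.000000, fail to reject H0 at alpha = 0.1.


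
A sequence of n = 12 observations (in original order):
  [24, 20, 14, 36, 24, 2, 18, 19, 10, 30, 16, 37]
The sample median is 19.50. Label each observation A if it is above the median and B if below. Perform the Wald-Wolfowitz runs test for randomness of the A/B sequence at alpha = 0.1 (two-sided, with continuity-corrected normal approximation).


Step 1: Compute median = 19.50; label A = above, B = below.
Labels in order: AABAABBBBABA  (n_A = 6, n_B = 6)
Step 2: Count runs R = 7.
Step 3: Under H0 (random ordering), E[R] = 2*n_A*n_B/(n_A+n_B) + 1 = 2*6*6/12 + 1 = 7.0000.
        Var[R] = 2*n_A*n_B*(2*n_A*n_B - n_A - n_B) / ((n_A+n_B)^2 * (n_A+n_B-1)) = 4320/1584 = 2.7273.
        SD[R] = 1.6514.
Step 4: R = E[R], so z = 0 with no continuity correction.
Step 5: Two-sided p-value via normal approximation = 2*(1 - Phi(|z|)) = 1.000000.
Step 6: alpha = 0.1. fail to reject H0.

R = 7, z = 0.0000, p = 1.000000, fail to reject H0.


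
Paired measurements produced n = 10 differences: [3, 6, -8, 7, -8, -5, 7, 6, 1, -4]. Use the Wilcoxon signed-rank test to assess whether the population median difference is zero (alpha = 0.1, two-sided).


Step 1: Drop any zero differences (none here) and take |d_i|.
|d| = [3, 6, 8, 7, 8, 5, 7, 6, 1, 4]
Step 2: Midrank |d_i| (ties get averaged ranks).
ranks: |3|->2, |6|->5.5, |8|->9.5, |7|->7.5, |8|->9.5, |5|->4, |7|->7.5, |6|->5.5, |1|->1, |4|->3
Step 3: Attach original signs; sum ranks with positive sign and with negative sign.
W+ = 2 + 5.5 + 7.5 + 7.5 + 5.5 + 1 = 29
W- = 9.5 + 9.5 + 4 + 3 = 26
(Check: W+ + W- = 55 should equal n(n+1)/2 = 55.)
Step 4: Test statistic W = min(W+, W-) = 26.
Step 5: Ties in |d|, so use the tie-corrected normal approximation.
        E[W] = n(n+1)/4 = 10*11/4 = 27.5.
        Tie groups: |d|=6 (t=2), |d|=7 (t=2), |d|=8 (t=2); sum(t^3 - t) = 18.
        Var[W] = n(n+1)(2n+1)/24 - sum(t^3-t)/48 = 2310/24 - 18/48 = 95.875.
        z = (W - E[W]) / sqrt(Var[W]) = (26 - 27.5) / 9.7916 = -0.1532.
        Two-sided p = 2*Phi(z) = 0.878246.
Step 6: alpha = 0.1. fail to reject H0.

W+ = 29, W- = 26, W = min = 26, p = 0.878246, fail to reject H0.


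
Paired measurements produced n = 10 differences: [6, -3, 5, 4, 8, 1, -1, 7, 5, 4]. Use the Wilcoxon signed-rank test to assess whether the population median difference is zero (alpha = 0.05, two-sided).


Step 1: Drop any zero differences (none here) and take |d_i|.
|d| = [6, 3, 5, 4, 8, 1, 1, 7, 5, 4]
Step 2: Midrank |d_i| (ties get averaged ranks).
ranks: |6|->8, |3|->3, |5|->6.5, |4|->4.5, |8|->10, |1|->1.5, |1|->1.5, |7|->9, |5|->6.5, |4|->4.5
Step 3: Attach original signs; sum ranks with positive sign and with negative sign.
W+ = 8 + 6.5 + 4.5 + 10 + 1.5 + 9 + 6.5 + 4.5 = 50.5
W- = 3 + 1.5 = 4.5
(Check: W+ + W- = 55 should equal n(n+1)/2 = 55.)
Step 4: Test statistic W = min(W+, W-) = 4.5.
Step 5: Ties in |d|, so use the tie-corrected normal approximation.
        E[W] = n(n+1)/4 = 10*11/4 = 27.5.
        Tie groups: |d|=1 (t=2), |d|=4 (t=2), |d|=5 (t=2); sum(t^3 - t) = 18.
        Var[W] = n(n+1)(2n+1)/24 - sum(t^3-t)/48 = 2310/24 - 18/48 = 95.875.
        z = (W - E[W]) / sqrt(Var[W]) = (4.5 - 27.5) / 9.7916 = -2.3490.
        Two-sided p = 2*Phi(z) = 0.018826.
Step 6: alpha = 0.05. reject H0.

W+ = 50.5, W- = 4.5, W = min = 4.5, p = 0.018826, reject H0.


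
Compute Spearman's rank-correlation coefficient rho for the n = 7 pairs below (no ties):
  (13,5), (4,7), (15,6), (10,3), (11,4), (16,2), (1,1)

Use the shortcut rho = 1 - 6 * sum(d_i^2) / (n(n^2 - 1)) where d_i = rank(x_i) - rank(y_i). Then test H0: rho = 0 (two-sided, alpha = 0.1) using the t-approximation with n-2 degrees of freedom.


Step 1: Rank x and y separately (midranks; no ties here).
rank(x): 13->5, 4->2, 15->6, 10->3, 11->4, 16->7, 1->1
rank(y): 5->5, 7->7, 6->6, 3->3, 4->4, 2->2, 1->1
Step 2: d_i = R_x(i) - R_y(i); compute d_i^2.
  (5-5)^2=0, (2-7)^2=25, (6-6)^2=0, (3-3)^2=0, (4-4)^2=0, (7-2)^2=25, (1-1)^2=0
sum(d^2) = 50.
Step 3: rho = 1 - 6*50 / (7*(7^2 - 1)) = 1 - 300/336 = 0.107143.
Step 4: Under H0, t = rho * sqrt((n-2)/(1-rho^2)) = 0.2410 ~ t(5).
Step 5: Two-sided p-value from the t-distribution with 5 df = 0.819151.
Step 6: alpha = 0.1. fail to reject H0.

rho = 0.1071, p = 0.819151, fail to reject H0 at alpha = 0.1.


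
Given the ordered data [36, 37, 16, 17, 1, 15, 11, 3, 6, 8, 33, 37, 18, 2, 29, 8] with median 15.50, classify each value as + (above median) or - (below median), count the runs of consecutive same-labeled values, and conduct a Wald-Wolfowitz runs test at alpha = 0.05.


Step 1: Compute median = 15.50; label A = above, B = below.
Labels in order: AAAABBBBBBAAABAB  (n_A = 8, n_B = 8)
Step 2: Count runs R = 6.
Step 3: Under H0 (random ordering), E[R] = 2*n_A*n_B/(n_A+n_B) + 1 = 2*8*8/16 + 1 = 9.0000.
        Var[R] = 2*n_A*n_B*(2*n_A*n_B - n_A - n_B) / ((n_A+n_B)^2 * (n_A+n_B-1)) = 14336/3840 = 3.7333.
        SD[R] = 1.9322.
Step 4: Continuity-corrected z = (R + 0.5 - E[R]) / SD[R] = (6 + 0.5 - 9.0000) / 1.9322 = -1.2939.
Step 5: Two-sided p-value via normal approximation = 2*(1 - Phi(|z|)) = 0.195709.
Step 6: alpha = 0.05. fail to reject H0.

R = 6, z = -1.2939, p = 0.195709, fail to reject H0.


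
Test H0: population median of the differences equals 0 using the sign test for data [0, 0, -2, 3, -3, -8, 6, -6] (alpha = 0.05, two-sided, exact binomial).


Step 1: Discard zero differences. Original n = 8; n_eff = number of nonzero differences = 6.
Nonzero differences (with sign): -2, +3, -3, -8, +6, -6
Step 2: Count signs: positive = 2, negative = 4.
Step 3: Under H0: P(positive) = 0.5, so the number of positives S ~ Bin(6, 0.5).
Step 4: Two-sided exact p-value = sum of Bin(6,0.5) probabilities at or below the observed probability = 0.687500.
Step 5: alpha = 0.05. fail to reject H0.

n_eff = 6, pos = 2, neg = 4, p = 0.687500, fail to reject H0.


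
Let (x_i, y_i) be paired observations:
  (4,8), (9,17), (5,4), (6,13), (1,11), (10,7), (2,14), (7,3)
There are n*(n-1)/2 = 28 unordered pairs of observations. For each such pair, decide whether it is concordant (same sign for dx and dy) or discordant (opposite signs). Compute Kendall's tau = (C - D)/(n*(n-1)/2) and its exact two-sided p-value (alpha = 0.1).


Step 1: Enumerate the 28 unordered pairs (i,j) with i<j and classify each by sign(x_j-x_i) * sign(y_j-y_i).
  (1,2):dx=+5,dy=+9->C; (1,3):dx=+1,dy=-4->D; (1,4):dx=+2,dy=+5->C; (1,5):dx=-3,dy=+3->D
  (1,6):dx=+6,dy=-1->D; (1,7):dx=-2,dy=+6->D; (1,8):dx=+3,dy=-5->D; (2,3):dx=-4,dy=-13->C
  (2,4):dx=-3,dy=-4->C; (2,5):dx=-8,dy=-6->C; (2,6):dx=+1,dy=-10->D; (2,7):dx=-7,dy=-3->C
  (2,8):dx=-2,dy=-14->C; (3,4):dx=+1,dy=+9->C; (3,5):dx=-4,dy=+7->D; (3,6):dx=+5,dy=+3->C
  (3,7):dx=-3,dy=+10->D; (3,8):dx=+2,dy=-1->D; (4,5):dx=-5,dy=-2->C; (4,6):dx=+4,dy=-6->D
  (4,7):dx=-4,dy=+1->D; (4,8):dx=+1,dy=-10->D; (5,6):dx=+9,dy=-4->D; (5,7):dx=+1,dy=+3->C
  (5,8):dx=+6,dy=-8->D; (6,7):dx=-8,dy=+7->D; (6,8):dx=-3,dy=-4->C; (7,8):dx=+5,dy=-11->D
Step 2: C = 12, D = 16, total pairs = 28.
Step 3: tau = (C - D)/(n(n-1)/2) = (12 - 16)/28 = -0.142857.
Step 4: Exact two-sided p-value (enumerate n! = 40320 permutations of y under H0): p = 0.719544.
Step 5: alpha = 0.1. fail to reject H0.

tau_b = -0.1429 (C=12, D=16), p = 0.719544, fail to reject H0.


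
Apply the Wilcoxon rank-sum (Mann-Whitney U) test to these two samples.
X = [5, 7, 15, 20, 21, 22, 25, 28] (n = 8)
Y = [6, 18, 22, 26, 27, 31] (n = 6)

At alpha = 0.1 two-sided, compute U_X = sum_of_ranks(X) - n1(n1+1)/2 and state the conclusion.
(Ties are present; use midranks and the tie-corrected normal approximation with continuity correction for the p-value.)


Step 1: Combine and sort all 14 observations; assign midranks.
sorted (value, group): (5,X), (6,Y), (7,X), (15,X), (18,Y), (20,X), (21,X), (22,X), (22,Y), (25,X), (26,Y), (27,Y), (28,X), (31,Y)
ranks: 5->1, 6->2, 7->3, 15->4, 18->5, 20->6, 21->7, 22->8.5, 22->8.5, 25->10, 26->11, 27->12, 28->13, 31->14
Step 2: Rank sum for X: R1 = 1 + 3 + 4 + 6 + 7 + 8.5 + 10 + 13 = 52.5.
Step 3: U_X = R1 - n1(n1+1)/2 = 52.5 - 8*9/2 = 52.5 - 36 = 16.5.
       U_Y = n1*n2 - U_X = 48 - 16.5 = 31.5.
Step 4: Ties are present, so use the tie-corrected normal approximation (with continuity correction) for the p-value.
Step 5: p-value = 0.365629; compare to alpha = 0.1. fail to reject H0.

U_X = 16.5, p = 0.365629, fail to reject H0 at alpha = 0.1.


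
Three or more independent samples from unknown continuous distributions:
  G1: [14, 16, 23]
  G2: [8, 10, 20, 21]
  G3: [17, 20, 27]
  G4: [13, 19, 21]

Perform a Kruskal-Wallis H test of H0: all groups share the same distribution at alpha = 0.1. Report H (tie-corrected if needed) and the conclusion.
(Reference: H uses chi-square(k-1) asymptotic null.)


Step 1: Combine all N = 13 observations and assign midranks.
sorted (value, group, rank): (8,G2,1), (10,G2,2), (13,G4,3), (14,G1,4), (16,G1,5), (17,G3,6), (19,G4,7), (20,G2,8.5), (20,G3,8.5), (21,G2,10.5), (21,G4,10.5), (23,G1,12), (27,G3,13)
Step 2: Sum ranks within each group.
R_1 = 21 (n_1 = 3)
R_2 = 22 (n_2 = 4)
R_3 = 27.5 (n_3 = 3)
R_4 = 20.5 (n_4 = 3)
Step 3: H = 12/(N(N+1)) * sum(R_i^2/n_i) - 3(N+1)
     = 12/(13*14) * (21^2/3 + 22^2/4 + 27.5^2/3 + 20.5^2/3) - 3*14
     = 0.065934 * 660.167 - 42
     = 1.527473.
Step 4: Ties present; correction factor C = 1 - 12/(13^3 - 13) = 0.994505. Corrected H = 1.527473 / 0.994505 = 1.535912.
Step 5: Under H0, H ~ chi^2(3); p-value = 0.674007.
Step 6: alpha = 0.1. fail to reject H0.

H = 1.5359, df = 3, p = 0.674007, fail to reject H0.


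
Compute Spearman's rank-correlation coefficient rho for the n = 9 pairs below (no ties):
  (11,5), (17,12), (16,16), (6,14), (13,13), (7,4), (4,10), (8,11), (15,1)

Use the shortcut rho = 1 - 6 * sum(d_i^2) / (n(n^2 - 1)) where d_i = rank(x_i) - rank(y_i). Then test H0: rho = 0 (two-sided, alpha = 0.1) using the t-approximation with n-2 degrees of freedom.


Step 1: Rank x and y separately (midranks; no ties here).
rank(x): 11->5, 17->9, 16->8, 6->2, 13->6, 7->3, 4->1, 8->4, 15->7
rank(y): 5->3, 12->6, 16->9, 14->8, 13->7, 4->2, 10->4, 11->5, 1->1
Step 2: d_i = R_x(i) - R_y(i); compute d_i^2.
  (5-3)^2=4, (9-6)^2=9, (8-9)^2=1, (2-8)^2=36, (6-7)^2=1, (3-2)^2=1, (1-4)^2=9, (4-5)^2=1, (7-1)^2=36
sum(d^2) = 98.
Step 3: rho = 1 - 6*98 / (9*(9^2 - 1)) = 1 - 588/720 = 0.183333.
Step 4: Under H0, t = rho * sqrt((n-2)/(1-rho^2)) = 0.4934 ~ t(7).
Step 5: Two-sided p-value from the t-distribution with 7 df = 0.636820.
Step 6: alpha = 0.1. fail to reject H0.

rho = 0.1833, p = 0.636820, fail to reject H0 at alpha = 0.1.


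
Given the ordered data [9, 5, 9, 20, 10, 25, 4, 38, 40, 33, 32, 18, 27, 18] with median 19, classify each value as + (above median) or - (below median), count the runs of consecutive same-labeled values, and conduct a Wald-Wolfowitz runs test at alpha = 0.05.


Step 1: Compute median = 19; label A = above, B = below.
Labels in order: BBBABABAAAABAB  (n_A = 7, n_B = 7)
Step 2: Count runs R = 9.
Step 3: Under H0 (random ordering), E[R] = 2*n_A*n_B/(n_A+n_B) + 1 = 2*7*7/14 + 1 = 8.0000.
        Var[R] = 2*n_A*n_B*(2*n_A*n_B - n_A - n_B) / ((n_A+n_B)^2 * (n_A+n_B-1)) = 8232/2548 = 3.2308.
        SD[R] = 1.7974.
Step 4: Continuity-corrected z = (R - 0.5 - E[R]) / SD[R] = (9 - 0.5 - 8.0000) / 1.7974 = 0.2782.
Step 5: Two-sided p-value via normal approximation = 2*(1 - Phi(|z|)) = 0.780879.
Step 6: alpha = 0.05. fail to reject H0.

R = 9, z = 0.2782, p = 0.780879, fail to reject H0.
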